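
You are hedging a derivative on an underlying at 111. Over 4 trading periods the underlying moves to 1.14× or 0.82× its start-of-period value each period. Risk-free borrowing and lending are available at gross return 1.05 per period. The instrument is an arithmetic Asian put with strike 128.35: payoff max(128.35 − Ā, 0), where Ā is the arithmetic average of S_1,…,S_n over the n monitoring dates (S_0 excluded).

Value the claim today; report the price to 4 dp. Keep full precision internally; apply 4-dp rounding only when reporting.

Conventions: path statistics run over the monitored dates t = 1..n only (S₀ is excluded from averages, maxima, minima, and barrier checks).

Set p* = 0.7188 (from d < R < u); the path-dependent value is the discounted p*-expectation over all price paths.
Enumerate all 2^4 = 16 price paths (U = up ×1.14, D = down ×0.82); each path with k up-moves has probability p*^k·(1−p*)^(4−k).
DDDD: Ā=69.2609, payoff=59.0891, prob=0.006257
UDDD: Ā=96.2896, payoff=32.0604, prob=0.015990
DUDD: Ā=87.4096, payoff=40.9404, prob=0.015990
UUDD: Ā=121.5207, payoff=6.8293, prob=0.040864
DDUD: Ā=80.1280, payoff=48.2220, prob=0.015990
UDUD: Ā=111.3975, payoff=16.9525, prob=0.040864
DUUD: Ā=102.5175, payoff=25.8325, prob=0.040864
UUUD: Ā=142.5243, payoff=0.0000, prob=0.104430
DDDU: Ā=74.1571, payoff=54.1929, prob=0.015990
UDDU: Ā=103.0964, payoff=25.2536, prob=0.040864
DUDU: Ā=94.2164, payoff=34.1336, prob=0.040864
UUDU: Ā=130.9838, payoff=0.0000, prob=0.104430
DDUU: Ā=86.9348, payoff=41.4152, prob=0.040864
UDUU: Ā=120.8606, payoff=7.4894, prob=0.104430
DUUU: Ā=111.9806, payoff=16.3694, prob=0.104430
UUUU: Ā=155.6804, payoff=0.0000, prob=0.266877
Price = Σ prob·payoff / R^4 = 11.812865 / 1.215506 = 9.7185

price = 9.7185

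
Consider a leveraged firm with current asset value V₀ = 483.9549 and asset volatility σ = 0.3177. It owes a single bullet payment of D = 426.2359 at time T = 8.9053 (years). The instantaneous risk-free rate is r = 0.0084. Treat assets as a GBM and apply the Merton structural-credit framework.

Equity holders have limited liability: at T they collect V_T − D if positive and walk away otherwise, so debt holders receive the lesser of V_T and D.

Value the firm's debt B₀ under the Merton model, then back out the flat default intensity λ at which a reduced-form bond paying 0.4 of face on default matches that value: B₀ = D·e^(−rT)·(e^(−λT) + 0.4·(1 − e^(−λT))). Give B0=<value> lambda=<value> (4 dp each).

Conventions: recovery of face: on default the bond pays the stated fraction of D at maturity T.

Work the structural quantities from V₀ = 483.9549 against face 426.2359:
d₁ = [ln(V₀/D) + (r + σ²/2)T] / (σ√T)
   = [ln(483.9549/426.2359) + (0.0084 + 0.5·0.3177²)·8.9053] / (0.3177·√8.9053)
   = [0.126999 + 0.524225] / 0.948072 = 0.686893
d₂ = d₁ − σ√T = 0.686893 − 0.948072 = -0.261180
N(d₁) = 0.753925,  N(d₂) = 0.396977,  e^(−rT) = 0.927925
E₀ = V₀·N(d₁) − D·e^(−rT)·N(d₂)
   = 483.9549·0.753925 − 426.2359·0.927925·0.396977 = 207.855310
B₀ = V₀ − E₀ = 483.9549 − 207.855310 = 276.099590
e^(−λT) = (B₀·e^(rT)/D − 0.4)/(1 − 0.4) = (276.0996·1.077673/426.2359 − 0.4)/0.6 = 0.49679396
λ = −ln(0.49679396)/8.9053 = 0.078558

B0=276.0996 lambda=0.0786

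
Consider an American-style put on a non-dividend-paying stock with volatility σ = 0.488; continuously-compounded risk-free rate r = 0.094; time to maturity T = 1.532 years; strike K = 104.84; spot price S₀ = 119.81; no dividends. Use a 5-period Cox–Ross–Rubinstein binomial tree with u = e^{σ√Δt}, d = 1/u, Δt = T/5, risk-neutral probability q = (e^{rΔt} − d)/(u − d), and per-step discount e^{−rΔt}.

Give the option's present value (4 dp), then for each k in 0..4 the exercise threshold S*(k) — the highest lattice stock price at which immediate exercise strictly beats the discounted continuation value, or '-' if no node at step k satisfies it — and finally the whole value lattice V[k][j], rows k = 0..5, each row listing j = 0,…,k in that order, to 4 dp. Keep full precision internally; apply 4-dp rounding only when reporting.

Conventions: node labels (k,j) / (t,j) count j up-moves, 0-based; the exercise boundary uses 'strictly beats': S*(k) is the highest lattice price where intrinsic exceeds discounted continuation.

params: Δt=0.30640 u=1.31013 d=0.76328 q=0.48631 e^(-rΔt)=0.97161
t_5 payoffs: 73.7998 51.5615 13.3909 0.0000 0.0000 0.0000
t_4: node(4,0) S=40.6667 payoff=64.1733 vs cont=61.1968 → 64.1733 [stop]  node(4,1) S=69.8017 payoff=35.0383 vs cont=32.0618 → 35.0383 [stop]  node(4,2) S=119.8100 payoff=0.0000 vs cont=6.6835 → 6.6835 [wait]  node(4,3) S=205.6460 payoff=0.0000 vs cont=0.0000 → 0.0000 [wait]  node(4,4) S=352.9780 payoff=0.0000 vs cont=0.0000 → 0.0000 [wait]  ⇒ S*(4)=69.8017
t_3: node(3,0) S=53.2785 payoff=51.5615 vs cont=48.5850 → 51.5615 [stop]  node(3,1) S=91.4491 payoff=13.3909 vs cont=20.6458 → 20.6458 [wait]  node(3,2) S=156.9664 payoff=0.0000 vs cont=3.3357 → 3.3357 [wait]  node(3,3) S=269.4226 payoff=0.0000 vs cont=0.0000 → 0.0000 [wait]  ⇒ S*(3)=53.2785
t_2: node(2,0) S=69.8017 payoff=35.0383 vs cont=35.4898 → 35.4898 [wait]  node(2,1) S=119.8100 payoff=0.0000 vs cont=11.8806 → 11.8806 [wait]  node(2,2) S=205.6460 payoff=0.0000 vs cont=1.6649 → 1.6649 [wait]  ⇒ S*(2)=-
t_1: node(1,0) S=91.4491 payoff=13.3909 vs cont=23.3267 → 23.3267 [wait]  node(1,1) S=156.9664 payoff=0.0000 vs cont=6.7163 → 6.7163 [wait]  ⇒ S*(1)=-
t_0: node(0,0) S=119.8100 payoff=0.0000 vs cont=14.8160 → 14.8160 [wait]  ⇒ S*(0)=-

price = 14.8160
boundary = - - - 53.2785 69.8017
tree:
14.8160
23.3267 6.7163
35.4898 11.8806 1.6649
51.5615 20.6458 3.3357 0.0000
64.1733 35.0383 6.6835 0.0000 0.0000
73.7998 51.5615 13.3909 0.0000 0.0000 0.0000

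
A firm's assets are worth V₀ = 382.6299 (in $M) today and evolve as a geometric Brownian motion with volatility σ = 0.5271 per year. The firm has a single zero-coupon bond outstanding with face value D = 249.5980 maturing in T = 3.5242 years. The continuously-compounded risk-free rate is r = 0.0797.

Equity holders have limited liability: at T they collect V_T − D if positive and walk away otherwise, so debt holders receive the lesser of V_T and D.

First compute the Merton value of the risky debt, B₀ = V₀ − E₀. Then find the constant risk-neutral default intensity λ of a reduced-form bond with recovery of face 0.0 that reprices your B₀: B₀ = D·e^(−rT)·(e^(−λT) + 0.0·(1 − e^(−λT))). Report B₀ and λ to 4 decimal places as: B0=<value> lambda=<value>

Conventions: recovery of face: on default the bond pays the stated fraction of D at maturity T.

B0=153.9738 lambda=0.0574

Apply the equity-as-call identities (strike 249.5980, horizon 3.5242 years):
d₁ = [ln(V₀/D) + (r + σ²/2)T] / (σ√T)
   = [ln(382.6299/249.5980) + (0.0797 + 0.5·0.5271²)·3.5242] / (0.5271·√3.5242)
   = [0.427217 + 0.770451] / 0.989517 = 1.210355
d₂ = d₁ − σ√T = 1.210355 − 0.989517 = 0.220838
N(d₁) = 0.886929,  N(d₂) = 0.587391,  e^(−rT) = 0.755120
E₀ = V₀·N(d₁) − D·e^(−rT)·N(d₂)
   = 382.6299·0.886929 − 249.5980·0.755120·0.587391 = 228.656129
B₀ = V₀ − E₀ = 382.6299 − 228.656129 = 153.973771
e^(−λT) = (B₀·e^(rT)/D − 0)/(1 − 0) = (153.9738·1.324293/249.5980 − 0)/1 = 0.81693935
λ = −ln(0.81693935)/3.5242 = 0.057372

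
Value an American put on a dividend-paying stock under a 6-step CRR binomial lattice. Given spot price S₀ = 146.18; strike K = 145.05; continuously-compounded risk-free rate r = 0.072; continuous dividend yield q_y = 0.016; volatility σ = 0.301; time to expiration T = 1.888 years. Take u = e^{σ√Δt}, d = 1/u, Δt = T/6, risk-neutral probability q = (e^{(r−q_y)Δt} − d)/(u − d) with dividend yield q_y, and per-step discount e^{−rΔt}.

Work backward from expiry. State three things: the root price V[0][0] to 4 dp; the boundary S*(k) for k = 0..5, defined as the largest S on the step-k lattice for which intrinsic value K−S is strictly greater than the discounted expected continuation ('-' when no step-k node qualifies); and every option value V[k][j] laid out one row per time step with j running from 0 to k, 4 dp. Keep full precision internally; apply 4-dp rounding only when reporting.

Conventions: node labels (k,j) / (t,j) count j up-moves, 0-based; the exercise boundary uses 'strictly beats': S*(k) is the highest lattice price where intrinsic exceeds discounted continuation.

price = 16.7518
boundary = - - 104.2869 88.0848 104.2869 123.4693
tree:
16.7518
26.6377 8.0167
40.7631 14.2777 2.3680
56.9652 24.6692 4.9463 0.0000
70.6502 40.7631 10.3317 0.0000 0.0000
82.2091 56.9652 21.5807 0.0000 0.0000 0.0000
91.9721 70.6502 40.7631 0.0000 0.0000 0.0000 0.0000

params: Δt=0.31467 u=1.18394 d=0.84464 q=0.51028 e^(-rΔt)=0.97760
t_6 payoffs: 91.9721 70.6502 40.7631 0.0000 0.0000 0.0000 0.0000
t_5: node(5,0) S=62.8409 payoff=82.2091 vs cont=79.2754 → 82.2091 [stop]  node(5,1) S=88.0848 payoff=56.9652 vs cont=54.1583 → 56.9652 [stop]  node(5,2) S=123.4693 payoff=21.5807 vs cont=19.5152 → 21.5807 [stop]  node(5,3) S=173.0681 payoff=0.0000 vs cont=0.0000 → 0.0000 [wait]  node(5,4) S=242.5913 payoff=0.0000 vs cont=0.0000 → 0.0000 [wait]  node(5,5) S=340.0426 payoff=0.0000 vs cont=0.0000 → 0.0000 [wait]  ⇒ S*(5)=123.4693
t_4: node(4,0) S=74.3998 payoff=70.6502 vs cont=67.7745 → 70.6502 [stop]  node(4,1) S=104.2869 payoff=40.7631 vs cont=38.0375 → 40.7631 [stop]  node(4,2) S=146.1800 payoff=0.0000 vs cont=10.3317 → 10.3317 [wait]  node(4,3) S=204.9020 payoff=0.0000 vs cont=0.0000 → 0.0000 [wait]  node(4,4) S=287.2131 payoff=0.0000 vs cont=0.0000 → 0.0000 [wait]  ⇒ S*(4)=104.2869
t_3: node(3,0) S=88.0848 payoff=56.9652 vs cont=54.1583 → 56.9652 [stop]  node(3,1) S=123.4693 payoff=21.5807 vs cont=24.6692 → 24.6692 [wait]  node(3,2) S=173.0681 payoff=0.0000 vs cont=4.9463 → 4.9463 [wait]  node(3,3) S=242.5913 payoff=0.0000 vs cont=0.0000 → 0.0000 [wait]  ⇒ S*(3)=88.0848
t_2: node(2,0) S=104.2869 payoff=40.7631 vs cont=39.5782 → 40.7631 [stop]  node(2,1) S=146.1800 payoff=0.0000 vs cont=14.2777 → 14.2777 [wait]  node(2,2) S=204.9020 payoff=0.0000 vs cont=2.3680 → 2.3680 [wait]  ⇒ S*(2)=104.2869
t_1: node(1,0) S=123.4693 payoff=21.5807 vs cont=26.6377 → 26.6377 [wait]  node(1,1) S=173.0681 payoff=0.0000 vs cont=8.0167 → 8.0167 [wait]  ⇒ S*(1)=-
t_0: node(0,0) S=146.1800 payoff=0.0000 vs cont=16.7518 → 16.7518 [wait]  ⇒ S*(0)=-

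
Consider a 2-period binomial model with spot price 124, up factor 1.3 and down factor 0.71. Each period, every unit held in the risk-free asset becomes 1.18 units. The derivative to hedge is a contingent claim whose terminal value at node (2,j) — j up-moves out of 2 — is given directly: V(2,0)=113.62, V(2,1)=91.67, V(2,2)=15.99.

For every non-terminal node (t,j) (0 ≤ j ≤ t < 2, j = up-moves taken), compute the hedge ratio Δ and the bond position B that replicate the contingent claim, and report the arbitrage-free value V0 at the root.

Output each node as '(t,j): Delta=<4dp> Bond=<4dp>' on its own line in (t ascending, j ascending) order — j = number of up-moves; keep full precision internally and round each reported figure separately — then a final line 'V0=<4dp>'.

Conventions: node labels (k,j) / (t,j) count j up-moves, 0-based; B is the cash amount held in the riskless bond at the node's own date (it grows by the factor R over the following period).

Arbitrage-free pricing uses the up-move probability p* = (R−d)/(u−d) = 0.7966, discounting each step at R = 1.18.
Expiry values: V(2,0)=113.6200, V(2,1)=91.6700, V(2,2)=15.9900
  t=1,j=0: stock 88.0400 → up 114.4520 (V=91.6700), down 62.5084 (V=113.6200). Price 81.4698; hedge Δ=-0.4226, bond B=118.6732.
  t=1,j=1: stock 161.2000 → up 209.5600 (V=15.9900), down 114.4520 (V=91.6700). Price 26.5954; hedge Δ=-0.7957, bond B=154.8666.
  t=0,j=0: stock 124.0000 → up 161.2000 (V=26.5954), down 88.0400 (V=81.4698). Price 31.9968; hedge Δ=-0.7501, bond B=125.0044.
Sanity check at the root: Δ(0,0)·S0 + B(0,0) reproduces V0 = 31.9968.

(0,0): Delta=-0.7501 Bond=125.0044
(1,0): Delta=-0.4226 Bond=118.6732
(1,1): Delta=-0.7957 Bond=154.8666
V0=31.9968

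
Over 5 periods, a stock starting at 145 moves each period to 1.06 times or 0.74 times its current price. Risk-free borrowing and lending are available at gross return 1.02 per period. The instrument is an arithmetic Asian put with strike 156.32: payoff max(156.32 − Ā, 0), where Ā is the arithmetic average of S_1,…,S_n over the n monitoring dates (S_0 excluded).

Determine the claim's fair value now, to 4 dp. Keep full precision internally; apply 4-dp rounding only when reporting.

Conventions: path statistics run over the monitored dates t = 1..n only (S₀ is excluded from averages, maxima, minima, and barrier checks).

price = 10.3889

With p* = (R−d)/(u−d) = 0.8750, sum probability × payoff across the paths and divide by R^5.
Enumerate all 2^5 = 32 price paths (U = up ×1.06, D = down ×0.74); each path with k up-moves has probability p*^k·(1−p*)^(5−k).
DDDDD: Ā=64.2231, payoff=92.0969, prob=0.000031
UDDDD: Ā=91.9953, payoff=64.3247, prob=0.000214
DUDDD: Ā=82.7153, payoff=73.6047, prob=0.000214
UUDDD: Ā=118.4841, payoff=37.8359, prob=0.001495
DDUDD: Ā=75.8481, payoff=80.4719, prob=0.000214
UDUDD: Ā=108.6473, payoff=47.6727, prob=0.001495
DUUDD: Ā=99.3673, payoff=56.9527, prob=0.001495
UUUDD: Ā=142.3369, payoff=13.9831, prob=0.010468
DDDUD: Ā=70.7664, payoff=85.5536, prob=0.000214
UDDUD: Ā=101.3680, payoff=54.9520, prob=0.001495
DUDUD: Ā=92.0880, payoff=64.2320, prob=0.001495
UUDUD: Ā=131.9099, payoff=24.4101, prob=0.010468
DDUUD: Ā=85.2208, payoff=71.0992, prob=0.001495
UDUUD: Ā=122.0731, payoff=34.2469, prob=0.010468
DUUUD: Ā=112.7931, payoff=43.5269, prob=0.010468
UUUUD: Ā=161.5685, payoff=0.0000, prob=0.073273
DDDDU: Ā=67.0059, payoff=89.3141, prob=0.000214
UDDDU: Ā=95.9814, payoff=60.3386, prob=0.001495
DUDDU: Ā=86.7014, payoff=69.6186, prob=0.001495
UUDDU: Ā=124.1939, payoff=32.1261, prob=0.010468
DDUDU: Ā=79.8342, payoff=76.4858, prob=0.001495
UDUDU: Ā=114.3571, payoff=41.9629, prob=0.010468
DUUDU: Ā=105.0771, payoff=51.2429, prob=0.010468
UUUDU: Ā=150.5158, payoff=5.8042, prob=0.073273
DDDUU: Ā=74.7525, payoff=81.5675, prob=0.001495
UDDUU: Ā=107.0779, payoff=49.2421, prob=0.010468
DUDUU: Ā=97.7979, payoff=58.5221, prob=0.010468
UUDUU: Ā=140.0888, payoff=16.2312, prob=0.073273
DDUUU: Ā=90.9307, payoff=65.3893, prob=0.010468
UDUUU: Ā=130.2520, payoff=26.0680, prob=0.073273
DUUUU: Ā=120.9720, payoff=35.3480, prob=0.073273
UUUUU: Ā=173.2842, payoff=0.0000, prob=0.512909
Price = Σ prob·payoff / R^5 = 11.470169 / 1.104081 = 10.3889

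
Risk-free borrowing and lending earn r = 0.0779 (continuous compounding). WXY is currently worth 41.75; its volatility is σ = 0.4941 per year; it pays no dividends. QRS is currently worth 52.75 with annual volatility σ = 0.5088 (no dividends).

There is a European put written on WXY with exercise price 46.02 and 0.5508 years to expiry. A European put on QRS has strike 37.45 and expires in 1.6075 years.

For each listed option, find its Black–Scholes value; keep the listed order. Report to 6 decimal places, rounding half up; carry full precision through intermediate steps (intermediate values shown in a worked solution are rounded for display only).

price(WXY put K=46.02) = 7.480211
price(QRS put K=37.45) = 3.579148

[WXY put K=46.02]
σ√T = 0.4941·√0.5508 = 0.366701
d₁ = (ln(S/K) + (r+σ²/2)T) / (σ√T) = (ln(41.75/46.02) + (0.0779+0.4941²/2)·0.5508) / 0.366701 = (-0.097377 + 0.110142) / 0.366701 = 0.034812
d₂ = d₁ − σ√T = 0.034812 − 0.366701 = -0.331889
e^{−rT} = 0.958000
N(−d₁) = 0.486115,  N(−d₂) = 0.630014
price = K·e^{−rT}·N(−d₂) − S·N(−d₁) = 27.775513 − 20.295302 = 7.480211
[QRS put K=37.45]
σ√T = 0.5088·√1.6075 = 0.645093
d₁ = (ln(S/K) + (r+σ²/2)T) / (σ√T) = (ln(52.75/37.45) + (0.0779+0.5088²/2)·1.6075) / 0.645093 = (0.342557 + 0.333297) / 0.645093 = 1.047684
d₂ = d₁ − σ√T = 1.047684 − 0.645093 = 0.402591
e^{−rT} = 0.882299
N(−d₁) = 0.147392,  N(−d₂) = 0.343625
price = K·e^{−rT}·N(−d₂) − S·N(−d₁) = 11.354081 − 7.774933 = 3.579148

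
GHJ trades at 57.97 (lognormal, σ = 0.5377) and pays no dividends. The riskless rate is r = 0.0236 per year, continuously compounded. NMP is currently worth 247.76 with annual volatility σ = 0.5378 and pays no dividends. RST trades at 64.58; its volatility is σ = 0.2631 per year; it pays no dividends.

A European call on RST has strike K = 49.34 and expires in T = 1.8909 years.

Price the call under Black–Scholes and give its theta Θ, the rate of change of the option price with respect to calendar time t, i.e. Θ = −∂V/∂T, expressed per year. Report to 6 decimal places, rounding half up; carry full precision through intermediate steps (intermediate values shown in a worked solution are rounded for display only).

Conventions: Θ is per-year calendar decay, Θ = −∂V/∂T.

σ√T = 0.2631·√1.8909 = 0.361789
d₁ = (ln(S/K) + (r+σ²/2)T) / (σ√T) = (ln(64.58/49.34) + (0.0236+0.2631²/2)·1.8909) / 0.361789 = (0.269170 + 0.110071) / 0.361789 = 1.048237
d₂ = d₁ − σ√T = 1.048237 − 0.361789 = 0.686448
e^{−rT} = 0.956356
N(d₁) = 0.852735,  N(d₂) = 0.753785
Call price V = S·N(d₁) − K·e^{−rT}·N(d₂) = 55.069647 − 35.568538 = 19.501109
φ(d₁) = (1/√(2π))·e^{−d₁²/2} = 0.230308
Θ = −S·φ(d₁)·σ/(2√T) − r·K·e^{−rT}·N(d₂) = −1.422863 − 0.839417 = -2.262280

price = 19.501109
Θ = -2.262280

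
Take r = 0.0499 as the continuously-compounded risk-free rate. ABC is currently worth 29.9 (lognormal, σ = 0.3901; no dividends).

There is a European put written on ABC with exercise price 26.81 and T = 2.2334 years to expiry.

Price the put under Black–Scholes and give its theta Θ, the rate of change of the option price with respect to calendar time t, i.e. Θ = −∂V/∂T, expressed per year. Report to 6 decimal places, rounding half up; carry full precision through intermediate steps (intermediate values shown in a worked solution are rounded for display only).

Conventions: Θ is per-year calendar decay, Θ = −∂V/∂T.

σ√T = 0.3901·√2.2334 = 0.582987
d₁ = (ln(S/K) + (r+σ²/2)T) / (σ√T) = (ln(29.9/26.81) + (0.0499+0.3901²/2)·2.2334) / 0.582987 = (0.109084 + 0.281384) / 0.582987 = 0.669770
d₂ = d₁ − σ√T = 0.669770 − 0.582987 = 0.086782
e^{−rT} = 0.894539
N(−d₁) = 0.251502,  N(−d₂) = 0.465422
Put price V = K·e^{−rT}·N(−d₂) − S·N(−d₁) = 11.162033 − 7.519918 = 3.642115
φ(d₁) = (1/√(2π))·e^{−d₁²/2} = 0.318786
Θ = −S·φ(d₁)·σ/(2√T) + r·K·e^{−rT}·N(−d₂) = −1.244038 + 0.556985 = -0.687052

price = 3.642115
Θ = -0.687052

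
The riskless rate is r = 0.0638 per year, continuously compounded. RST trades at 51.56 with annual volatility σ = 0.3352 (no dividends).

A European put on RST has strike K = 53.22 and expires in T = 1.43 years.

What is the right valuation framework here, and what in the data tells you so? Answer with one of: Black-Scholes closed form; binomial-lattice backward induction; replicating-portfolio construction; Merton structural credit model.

framework: Black-Scholes closed form

Key observation: with RST following a GBM at constant σ and r, the European put struck at 53.22 prices in closed form — nothing here needs a stepwise model or a balance sheet.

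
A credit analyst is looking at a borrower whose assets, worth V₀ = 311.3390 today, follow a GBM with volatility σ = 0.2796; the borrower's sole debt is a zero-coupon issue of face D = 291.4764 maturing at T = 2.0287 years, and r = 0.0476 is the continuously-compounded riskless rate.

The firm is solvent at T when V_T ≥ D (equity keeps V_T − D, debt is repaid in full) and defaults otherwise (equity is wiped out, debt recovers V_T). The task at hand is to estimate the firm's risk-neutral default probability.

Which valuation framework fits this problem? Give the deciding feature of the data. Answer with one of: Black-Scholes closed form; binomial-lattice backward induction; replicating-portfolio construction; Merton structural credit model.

framework: Merton structural credit model

Key observation: assets follow a GBM and default happens iff V_T < 291.4764; valuing claims on that split (equity as a call, risky debt as the residual) is the structural model's definition.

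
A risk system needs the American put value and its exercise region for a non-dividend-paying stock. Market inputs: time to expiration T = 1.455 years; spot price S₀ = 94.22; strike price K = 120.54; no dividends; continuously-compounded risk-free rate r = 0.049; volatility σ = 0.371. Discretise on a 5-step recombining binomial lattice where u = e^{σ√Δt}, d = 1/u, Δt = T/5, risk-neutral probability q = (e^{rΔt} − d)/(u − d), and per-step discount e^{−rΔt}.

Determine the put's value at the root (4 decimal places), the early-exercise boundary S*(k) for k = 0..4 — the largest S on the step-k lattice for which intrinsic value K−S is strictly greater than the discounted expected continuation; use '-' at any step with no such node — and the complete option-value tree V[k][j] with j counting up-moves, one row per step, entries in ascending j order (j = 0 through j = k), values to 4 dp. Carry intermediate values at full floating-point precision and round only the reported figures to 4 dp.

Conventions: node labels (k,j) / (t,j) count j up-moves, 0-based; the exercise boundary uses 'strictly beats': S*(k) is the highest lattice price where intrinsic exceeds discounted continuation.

Δt=0.29100  u=1.22157  d=0.81862  q=0.48577  discount=0.98584
step 5 (expiry): payoffs max(K−S,0) = 85.9016 68.8517 43.4095 5.4440 0.0000 0.0000
step 4: (k=4,j=0): S=42.3131, K−S=78.2269, hold=76.5203 ⇒ V=78.2269 exercise | (k=4,j=1): S=63.1407, K−S=57.3993, hold=55.6928 ⇒ V=57.3993 exercise | (k=4,j=2): S=94.2200, K−S=26.3200, hold=24.6134 ⇒ V=26.3200 exercise | (k=4,j=3): S=140.5973, K−S=0.0000, hold=2.7598 ⇒ V=2.7598 continue | (k=4,j=4): S=209.8027, K−S=0.0000, hold=0.0000 ⇒ V=0.0000 continue  boundary S*=94.2200
step 3: (k=3,j=0): S=51.6883, K−S=68.8517, hold=67.1451 ⇒ V=68.8517 exercise | (k=3,j=1): S=77.1305, K−S=43.4095, hold=41.7029 ⇒ V=43.4095 exercise | (k=3,j=2): S=115.0960, K−S=5.4440, hold=14.6645 ⇒ V=14.6645 continue | (k=3,j=3): S=171.7490, K−S=0.0000, hold=1.3991 ⇒ V=1.3991 continue  boundary S*=77.1305
step 2: (k=2,j=0): S=63.1407, K−S=57.3993, hold=55.6928 ⇒ V=57.3993 exercise | (k=2,j=1): S=94.2200, K−S=26.3200, hold=29.0291 ⇒ V=29.0291 continue | (k=2,j=2): S=140.5973, K−S=0.0000, hold=8.1041 ⇒ V=8.1041 continue  boundary S*=63.1407
step 1: (k=1,j=0): S=77.1305, K−S=43.4095, hold=43.0003 ⇒ V=43.4095 exercise | (k=1,j=1): S=115.0960, K−S=5.4440, hold=18.5972 ⇒ V=18.5972 continue  boundary S*=77.1305
step 0: (k=0,j=0): S=94.2200, K−S=26.3200, hold=30.9124 ⇒ V=30.9124 continue  boundary S*=-

price = 30.9124
boundary = - 77.1305 63.1407 77.1305 94.2200
tree:
30.9124
43.4095 18.5972
57.3993 29.0291 8.1041
68.8517 43.4095 14.6645 1.3991
78.2269 57.3993 26.3200 2.7598 0.0000
85.9016 68.8517 43.4095 5.4440 0.0000 0.0000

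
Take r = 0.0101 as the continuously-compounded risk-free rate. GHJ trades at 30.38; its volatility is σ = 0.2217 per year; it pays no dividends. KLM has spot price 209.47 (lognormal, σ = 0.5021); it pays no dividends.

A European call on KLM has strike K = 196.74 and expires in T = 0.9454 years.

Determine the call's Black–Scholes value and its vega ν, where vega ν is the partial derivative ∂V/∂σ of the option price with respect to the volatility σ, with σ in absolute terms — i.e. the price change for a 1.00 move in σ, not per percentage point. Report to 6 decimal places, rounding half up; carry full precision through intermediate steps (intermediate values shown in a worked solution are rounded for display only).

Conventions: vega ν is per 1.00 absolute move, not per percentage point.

σ√T = 0.5021·√0.9454 = 0.488200
d₁ = (ln(S/K) + (r+σ²/2)T) / (σ√T) = (ln(209.47/196.74) + (0.0101+0.5021²/2)·0.9454) / 0.488200 = (0.062697 + 0.128718) / 0.488200 = 0.392085
d₂ = d₁ − σ√T = 0.392085 − 0.488200 = -0.096116
e^{−rT} = 0.990497
N(d₁) = 0.652502,  N(d₂) = 0.461714
Call price V = S·N(d₁) − K·e^{−rT}·N(d₂) = 136.679618 − 89.974435 = 46.705183
φ(d₁) = (1/√(2π))·e^{−d₁²/2} = 0.369426
ν = S·φ(d₁)·√T = 75.241526

price = 46.705183
ν = 75.241526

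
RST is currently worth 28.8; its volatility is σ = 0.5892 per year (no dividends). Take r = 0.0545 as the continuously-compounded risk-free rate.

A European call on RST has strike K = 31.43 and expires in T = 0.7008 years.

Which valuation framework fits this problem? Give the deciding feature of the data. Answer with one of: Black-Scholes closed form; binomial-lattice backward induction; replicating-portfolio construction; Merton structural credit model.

Key observation: with RST following a GBM at constant σ and r, the European call struck at 31.43 prices in closed form — nothing here needs a stepwise model or a balance sheet.

framework: Black-Scholes closed form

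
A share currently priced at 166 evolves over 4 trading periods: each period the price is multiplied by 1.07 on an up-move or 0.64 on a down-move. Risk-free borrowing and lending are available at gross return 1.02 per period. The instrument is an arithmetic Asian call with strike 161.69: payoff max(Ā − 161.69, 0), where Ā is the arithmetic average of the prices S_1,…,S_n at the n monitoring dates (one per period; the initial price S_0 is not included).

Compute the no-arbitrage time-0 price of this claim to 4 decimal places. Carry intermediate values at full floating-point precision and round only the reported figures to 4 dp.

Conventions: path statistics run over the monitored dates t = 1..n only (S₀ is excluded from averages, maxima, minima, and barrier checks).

price = 20.9920

Risk-neutral up-probability p* = (R−d)/(u−d) = (1.02−0.64)/(1.07−0.64) = 0.8837; the claim prices as the p*-weighted sum of path payoffs discounted by R^4.
Enumerate all 2^4 = 16 price paths (U = up ×1.07, D = down ×0.64); each path with k up-moves has probability p*^k·(1−p*)^(4−k).
DDDD: Ā=61.3999, payoff=0.0000, prob=0.000183
UDDD: Ā=102.6530, payoff=0.0000, prob=0.001389
DUDD: Ā=84.8080, payoff=0.0000, prob=0.001389
UUDD: Ā=141.7884, payoff=0.0000, prob=0.010559
DDUD: Ā=73.3872, payoff=0.0000, prob=0.001389
UDUD: Ā=122.6942, payoff=0.0000, prob=0.010559
DUUD: Ā=104.8492, payoff=0.0000, prob=0.010559
UUUD: Ā=175.2948, payoff=13.6048, prob=0.080250
DDDU: Ā=66.0779, payoff=0.0000, prob=0.001389
UDDU: Ā=110.4740, payoff=0.0000, prob=0.010559
DUDU: Ā=92.6290, payoff=0.0000, prob=0.010559
UUDU: Ā=154.8640, payoff=0.0000, prob=0.080250
DDUU: Ā=81.2082, payoff=0.0000, prob=0.010559
UDUU: Ā=135.7699, payoff=0.0000, prob=0.080250
DUUU: Ā=117.9249, payoff=0.0000, prob=0.080250
UUUU: Ā=197.1557, payoff=35.4657, prob=0.609903
Price = Σ prob·payoff / R^4 = 22.722396 / 1.082432 = 20.9920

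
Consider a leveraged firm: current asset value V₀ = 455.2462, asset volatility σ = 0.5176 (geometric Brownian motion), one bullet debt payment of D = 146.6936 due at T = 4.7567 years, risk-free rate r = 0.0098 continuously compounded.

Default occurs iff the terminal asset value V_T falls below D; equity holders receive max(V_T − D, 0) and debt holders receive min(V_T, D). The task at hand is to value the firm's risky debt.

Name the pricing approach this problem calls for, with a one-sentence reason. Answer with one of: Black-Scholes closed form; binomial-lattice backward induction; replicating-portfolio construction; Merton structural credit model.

framework: Merton structural credit model

Key observation: a levered firm with one bullet debt due at 4.7567 years is the canonical structural-credit setup: equity is a call on the firm's assets struck at the face value.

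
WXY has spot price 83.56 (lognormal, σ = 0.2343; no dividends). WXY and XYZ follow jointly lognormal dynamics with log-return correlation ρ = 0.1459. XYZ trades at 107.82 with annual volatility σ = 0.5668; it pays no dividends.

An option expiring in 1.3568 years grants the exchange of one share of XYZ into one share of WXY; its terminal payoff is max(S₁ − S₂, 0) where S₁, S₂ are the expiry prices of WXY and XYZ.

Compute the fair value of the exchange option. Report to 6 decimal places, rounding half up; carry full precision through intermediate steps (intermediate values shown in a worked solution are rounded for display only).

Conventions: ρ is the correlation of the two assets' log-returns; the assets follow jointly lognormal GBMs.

σ_eff = √(σ₁² + σ₂² − 2ρσ₁σ₂) = √(0.2343² + 0.5668² − 2·0.1459·0.2343·0.5668) = 0.580868
d₁ = (ln(S₁/S₂) + (q₂ − q₁ + σ_eff²/2)T) / (σ_eff√T) = (ln(83.56/107.82) + (0.0 − 0.0 + 0.168704)·1.3568) / 0.676605 = -0.038429
d₂ = d₁ − σ_eff√T = -0.038429 − 0.676605 = -0.715034
N(d₁) = 0.484673,  N(d₂) = 0.237294
V = S₁·e^{−q₁T}·N(d₁) − S₂·e^{−q₂T}·N(d₂) = 40.499268 − 25.585050 = 14.914218
Key observation: no risk-free rate is needed — with the second asset as numeraire the exchange option is a call on the ratio S₁/S₂, and r cancels out of the value.

exchange price = 14.914218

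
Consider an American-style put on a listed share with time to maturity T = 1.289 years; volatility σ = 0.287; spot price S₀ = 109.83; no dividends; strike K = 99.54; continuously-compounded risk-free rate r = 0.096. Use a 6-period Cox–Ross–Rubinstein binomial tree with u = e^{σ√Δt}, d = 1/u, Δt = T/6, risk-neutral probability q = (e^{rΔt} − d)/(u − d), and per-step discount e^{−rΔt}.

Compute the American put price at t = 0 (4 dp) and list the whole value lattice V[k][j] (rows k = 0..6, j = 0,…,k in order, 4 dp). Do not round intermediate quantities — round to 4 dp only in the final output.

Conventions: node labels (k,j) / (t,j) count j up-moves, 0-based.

Δt=0.21483, u=1.14228, d=0.87544, q=0.54489, disc=e^(-rΔt)=0.97959
k=6 terminal: V=max(K-S,0) → 50.0988 35.0291 15.3662 0.0000 0.0000 0.0000 0.0000
k=5: j=0 S=56.4756 intr=43.0644 cont=41.0325 V=43.0644[EX]; j=1 S=73.6894 intr=25.8506 cont=23.8187 V=25.8506[EX]; j=2 S=96.1499 intr=3.3901 cont=6.8506 V=6.8506[hold]; j=3 S=125.4564 intr=0.0000 cont=0.0000 V=0.0000[hold]; j=4 S=163.6955 intr=0.0000 cont=0.0000 V=0.0000[hold]; j=5 S=213.5899 intr=0.0000 cont=0.0000 V=0.0000[hold]
k=4: j=0 S=64.5109 intr=35.0291 cont=32.9972 V=35.0291[EX]; j=1 S=84.1738 intr=15.3662 cont=15.1814 V=15.3662[EX]; j=2 S=109.8300 intr=0.0000 cont=3.0542 V=3.0542[hold]; j=3 S=143.3062 intr=0.0000 cont=0.0000 V=0.0000[hold]; j=4 S=186.9859 intr=0.0000 cont=0.0000 V=0.0000[hold]
k=3: j=0 S=73.6894 intr=25.8506 cont=23.8187 V=25.8506[EX]; j=1 S=96.1499 intr=3.3901 cont=8.4808 V=8.4808[hold]; j=2 S=125.4564 intr=0.0000 cont=1.3616 V=1.3616[hold]; j=3 S=163.6955 intr=0.0000 cont=0.0000 V=0.0000[hold]
k=2: j=0 S=84.1738 intr=15.3662 cont=16.0515 V=16.0515[hold]; j=1 S=109.8300 intr=0.0000 cont=4.5077 V=4.5077[hold]; j=2 S=143.3062 intr=0.0000 cont=0.6070 V=0.6070[hold]
k=1: j=0 S=96.1499 intr=3.3901 cont=9.5622 V=9.5622[hold]; j=1 S=125.4564 intr=0.0000 cont=2.3337 V=2.3337[hold]
k=0: j=0 S=109.8300 intr=0.0000 cont=5.5087 V=5.5087[hold]

price = 5.5087
tree:
5.5087
9.5622 2.3337
16.0515 4.5077 0.6070
25.8506 8.4808 1.3616 0.0000
35.0291 15.3662 3.0542 0.0000 0.0000
43.0644 25.8506 6.8506 0.0000 0.0000 0.0000
50.0988 35.0291 15.3662 0.0000 0.0000 0.0000 0.0000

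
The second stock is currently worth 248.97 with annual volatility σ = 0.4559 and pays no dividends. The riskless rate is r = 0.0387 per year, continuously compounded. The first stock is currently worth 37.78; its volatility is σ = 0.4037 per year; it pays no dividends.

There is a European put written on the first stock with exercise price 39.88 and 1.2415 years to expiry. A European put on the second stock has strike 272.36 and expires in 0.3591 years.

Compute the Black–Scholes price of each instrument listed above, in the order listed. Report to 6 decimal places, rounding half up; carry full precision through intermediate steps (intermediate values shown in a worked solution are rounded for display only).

price(the first stock put K=39.88) = 6.858484
price(the second stock put K=272.36) = 39.003915

[the first stock put K=39.88]
σ√T = 0.4037·√1.2415 = 0.449813
d₁ = (ln(S/K) + (r+σ²/2)T) / (σ√T) = (ln(37.78/39.88) + (0.0387+0.4037²/2)·1.2415) / 0.449813 = (-0.054095 + 0.149212) / 0.449813 = 0.211459
d₂ = d₁ − σ√T = 0.211459 − 0.449813 = -0.238354
e^{−rT} = 0.953090
N(−d₁) = 0.416265,  N(−d₂) = 0.594197
price = K·e^{−rT}·N(−d₂) − S·N(−d₁) = 22.584964 − 15.726480 = 6.858484
[the second stock put K=272.36]
σ√T = 0.4559·√0.3591 = 0.273198
d₁ = (ln(S/K) + (r+σ²/2)T) / (σ√T) = (ln(248.97/272.36) + (0.0387+0.4559²/2)·0.3591) / 0.273198 = (-0.089792 + 0.051216) / 0.273198 = -0.141204
d₂ = d₁ − σ√T = -0.141204 − 0.273198 = -0.414402
e^{−rT} = 0.986199
N(−d₁) = 0.556146,  N(−d₂) = 0.660710
price = K·e^{−rT}·N(−d₂) − S·N(−d₁) = 177.467478 − 138.463563 = 39.003915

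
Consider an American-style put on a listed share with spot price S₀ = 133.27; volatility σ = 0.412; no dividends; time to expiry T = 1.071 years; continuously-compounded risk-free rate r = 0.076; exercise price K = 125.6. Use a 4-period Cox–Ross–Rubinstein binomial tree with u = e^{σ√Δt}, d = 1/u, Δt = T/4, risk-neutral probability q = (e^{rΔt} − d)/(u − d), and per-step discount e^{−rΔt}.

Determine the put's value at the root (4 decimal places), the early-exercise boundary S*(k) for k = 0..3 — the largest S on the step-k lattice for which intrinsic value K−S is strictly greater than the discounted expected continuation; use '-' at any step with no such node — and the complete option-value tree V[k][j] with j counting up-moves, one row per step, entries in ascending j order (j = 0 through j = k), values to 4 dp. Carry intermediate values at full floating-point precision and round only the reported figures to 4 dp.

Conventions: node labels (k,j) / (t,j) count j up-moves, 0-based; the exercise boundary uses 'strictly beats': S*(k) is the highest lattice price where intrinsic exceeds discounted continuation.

Δt=0.26775  u=1.23762  d=0.80800  q=0.49476  discount=0.97986
step 4 (expiry): payoffs max(K−S,0) = 68.7949 38.5918 0.0000 0.0000 0.0000
step 3: (k=3,j=0): S=70.3030, K−S=55.2970, hold=52.7670 ⇒ V=55.2970 exercise | (k=3,j=1): S=107.6828, K−S=17.9172, hold=19.1056 ⇒ V=19.1056 continue | (k=3,j=2): S=164.9372, K−S=0.0000, hold=0.0000 ⇒ V=0.0000 continue | (k=3,j=3): S=252.6335, K−S=0.0000, hold=0.0000 ⇒ V=0.0000 continue  boundary S*=70.3030
step 2: (k=2,j=0): S=87.0082, K−S=38.5918, hold=36.6379 ⇒ V=38.5918 exercise | (k=2,j=1): S=133.2700, K−S=0.0000, hold=9.4585 ⇒ V=9.4585 continue | (k=2,j=2): S=204.1290, K−S=0.0000, hold=0.0000 ⇒ V=0.0000 continue  boundary S*=87.0082
step 1: (k=1,j=0): S=107.6828, K−S=17.9172, hold=23.6910 ⇒ V=23.6910 continue | (k=1,j=1): S=164.9372, K−S=0.0000, hold=4.6826 ⇒ V=4.6826 continue  boundary S*=-
step 0: (k=0,j=0): S=133.2700, K−S=0.0000, hold=13.9987 ⇒ V=13.9987 continue  boundary S*=-

price = 13.9987
boundary = - - 87.0082 70.3030
tree:
13.9987
23.6910 4.6826
38.5918 9.4585 0.0000
55.2970 19.1056 0.0000 0.0000
68.7949 38.5918 0.0000 0.0000 0.0000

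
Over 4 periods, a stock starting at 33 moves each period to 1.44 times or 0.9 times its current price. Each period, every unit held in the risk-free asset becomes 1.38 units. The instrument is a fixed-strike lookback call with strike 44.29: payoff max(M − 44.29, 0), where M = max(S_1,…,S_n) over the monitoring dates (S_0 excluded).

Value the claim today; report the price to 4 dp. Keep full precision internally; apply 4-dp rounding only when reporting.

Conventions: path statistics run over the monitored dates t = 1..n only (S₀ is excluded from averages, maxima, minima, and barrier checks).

Risk-neutral up-probability p* = (R−d)/(u−d) = (1.38−0.9)/(1.44−0.9) = 0.8889; the claim prices as the p*-weighted sum of path payoffs discounted by R^4.
Enumerate all 2^4 = 16 price paths (U = up ×1.44, D = down ×0.9); each path with k up-moves has probability p*^k·(1−p*)^(4−k).
DDDD: M=29.7000, payoff=0.0000, prob=0.000152
UDDD: M=47.5200, payoff=3.2300, prob=0.001219
DUDD: M=42.7680, payoff=0.0000, prob=0.001219
UUDD: M=68.4288, payoff=24.1388, prob=0.009755
DDUD: M=38.4912, payoff=0.0000, prob=0.001219
UDUD: M=61.5859, payoff=17.2959, prob=0.009755
DUUD: M=61.5859, payoff=17.2959, prob=0.009755
UUUD: M=98.5375, payoff=54.2475, prob=0.078037
DDDU: M=34.6421, payoff=0.0000, prob=0.001219
UDDU: M=55.4273, payoff=11.1373, prob=0.009755
DUDU: M=55.4273, payoff=11.1373, prob=0.009755
UUDU: M=88.6837, payoff=44.3937, prob=0.078037
DDUU: M=55.4273, payoff=11.1373, prob=0.009755
UDUU: M=88.6837, payoff=44.3937, prob=0.078037
DUUU: M=88.6837, payoff=44.3937, prob=0.078037
UUUU: M=141.8940, payoff=97.6040, prob=0.624295
Price = Σ prob·payoff / R^4 = 76.462773 / 3.626739 = 21.0831

price = 21.0831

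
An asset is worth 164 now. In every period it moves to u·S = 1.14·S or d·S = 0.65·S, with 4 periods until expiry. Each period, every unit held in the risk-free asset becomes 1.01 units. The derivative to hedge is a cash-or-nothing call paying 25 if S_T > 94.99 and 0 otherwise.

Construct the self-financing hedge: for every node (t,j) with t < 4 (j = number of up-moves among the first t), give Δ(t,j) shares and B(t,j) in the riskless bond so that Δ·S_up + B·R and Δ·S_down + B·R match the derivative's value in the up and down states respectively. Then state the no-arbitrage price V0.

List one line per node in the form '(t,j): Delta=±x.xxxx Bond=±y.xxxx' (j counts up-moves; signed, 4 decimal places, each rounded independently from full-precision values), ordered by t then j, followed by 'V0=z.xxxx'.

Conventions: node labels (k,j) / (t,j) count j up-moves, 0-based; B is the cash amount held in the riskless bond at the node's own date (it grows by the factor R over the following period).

Arbitrage-free pricing uses the up-move probability p* = (R−d)/(u−d) = 0.7347, discounting each step at R = 1.01.
At maturity the claim pays: V(4,0)=0.0000, V(4,1)=0.0000, V(4,2)=0.0000, V(4,3)=25.0000, V(4,4)=25.0000
Node (3,0) S=45.0385: V=(p*·0.0000+(1−p*)·0.0000)/1.01=0.0000; Δ=(0.0000−0.0000)/(51.3439−29.2750)=0.0000; B=V−Δ·S=0.0000
Node (3,1) S=78.9906: V=(p*·0.0000+(1−p*)·0.0000)/1.01=0.0000; Δ=(0.0000−0.0000)/(90.0493−51.3439)=0.0000; B=V−Δ·S=0.0000
Node (3,2) S=138.5374: V=(p*·25.0000+(1−p*)·0.0000)/1.01=18.1855; Δ=(25.0000−0.0000)/(157.9326−90.0493)=0.3683; B=V−Δ·S=-32.8349
Node (3,3) S=242.9732: V=(p*·25.0000+(1−p*)·25.0000)/1.01=24.7525; Δ=(25.0000−25.0000)/(276.9895−157.9326)=0.0000; B=V−Δ·S=24.7525
Node (2,0) S=69.2900: V=(p*·0.0000+(1−p*)·0.0000)/1.01=0.0000; Δ=(0.0000−0.0000)/(78.9906−45.0385)=0.0000; B=V−Δ·S=0.0000
Node (2,1) S=121.5240: V=(p*·18.1855+(1−p*)·0.0000)/1.01=13.2285; Δ=(18.1855−0.0000)/(138.5374−78.9906)=0.3054; B=V−Δ·S=-23.8848
Node (2,2) S=213.1344: V=(p*·24.7525+(1−p*)·18.1855)/1.01=22.7824; Δ=(24.7525−18.1855)/(242.9732−138.5374)=0.0629; B=V−Δ·S=9.3804
Node (1,0) S=106.6000: V=(p*·13.2285+(1−p*)·0.0000)/1.01=9.6227; Δ=(13.2285−0.0000)/(121.5240−69.2900)=0.2533; B=V−Δ·S=-17.3742
Node (1,1) S=186.9600: V=(p*·22.7824+(1−p*)·13.2285)/1.01=20.0472; Δ=(22.7824−13.2285)/(213.1344−121.5240)=0.1043; B=V−Δ·S=0.5494
Node (0,0) S=164.0000: V=(p*·20.0472+(1−p*)·9.6227)/1.01=17.1104; Δ=(20.0472−9.6227)/(186.9600−106.6000)=0.1297; B=V−Δ·S=-4.1642
Sanity check at the root: Δ(0,0)·S0 + B(0,0) reproduces V0 = 17.1104.

(0,0): Delta=0.1297 Bond=-4.1642
(1,0): Delta=0.2533 Bond=-17.3742
(1,1): Delta=0.1043 Bond=0.5494
(2,0): Delta=0.0000 Bond=0.0000
(2,1): Delta=0.3054 Bond=-23.8848
(2,2): Delta=0.0629 Bond=9.3804
(3,0): Delta=0.0000 Bond=0.0000
(3,1): Delta=0.0000 Bond=0.0000
(3,2): Delta=0.3683 Bond=-32.8349
(3,3): Delta=0.0000 Bond=24.7525
V0=17.1104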